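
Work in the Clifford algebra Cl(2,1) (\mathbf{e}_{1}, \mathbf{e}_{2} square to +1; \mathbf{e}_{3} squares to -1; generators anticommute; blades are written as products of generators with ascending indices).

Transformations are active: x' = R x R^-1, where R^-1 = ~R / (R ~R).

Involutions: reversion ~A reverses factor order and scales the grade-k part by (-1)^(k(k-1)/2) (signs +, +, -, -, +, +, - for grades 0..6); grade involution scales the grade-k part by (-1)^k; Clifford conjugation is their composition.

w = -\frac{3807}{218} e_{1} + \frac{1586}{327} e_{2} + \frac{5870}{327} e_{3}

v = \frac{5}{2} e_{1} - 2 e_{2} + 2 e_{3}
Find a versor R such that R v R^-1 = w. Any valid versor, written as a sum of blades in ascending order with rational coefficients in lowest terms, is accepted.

R = v + w = -\frac{1631}{109} e_{1} + \frac{932}{327} e_{2} + \frac{6524}{327} e_{3} works: the equal norms (\frac{25}{4}) guarantee its sandwich swaps v into w.
Answer: -\frac{1631}{109} e_{1} + \frac{932}{327} e_{2} + \frac{6524}{327} e_{3}


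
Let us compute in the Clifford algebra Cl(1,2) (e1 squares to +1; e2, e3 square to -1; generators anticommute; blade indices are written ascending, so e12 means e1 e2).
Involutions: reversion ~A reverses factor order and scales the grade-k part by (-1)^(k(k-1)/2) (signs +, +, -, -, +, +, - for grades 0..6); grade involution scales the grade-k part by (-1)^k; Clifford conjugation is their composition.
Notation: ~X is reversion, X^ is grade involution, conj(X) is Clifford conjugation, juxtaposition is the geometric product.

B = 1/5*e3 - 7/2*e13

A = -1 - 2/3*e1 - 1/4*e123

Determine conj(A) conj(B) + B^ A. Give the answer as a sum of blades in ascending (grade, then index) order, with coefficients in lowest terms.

first term: 7/8*e2 + 38/15*e3 - 1/20*e12 - 109/30*e13
second term: -7/8*e2 - 32/15*e3 - 1/20*e12 + 101/30*e13
Answer: 2/5*e3 - 1/10*e12 - 4/15*e13


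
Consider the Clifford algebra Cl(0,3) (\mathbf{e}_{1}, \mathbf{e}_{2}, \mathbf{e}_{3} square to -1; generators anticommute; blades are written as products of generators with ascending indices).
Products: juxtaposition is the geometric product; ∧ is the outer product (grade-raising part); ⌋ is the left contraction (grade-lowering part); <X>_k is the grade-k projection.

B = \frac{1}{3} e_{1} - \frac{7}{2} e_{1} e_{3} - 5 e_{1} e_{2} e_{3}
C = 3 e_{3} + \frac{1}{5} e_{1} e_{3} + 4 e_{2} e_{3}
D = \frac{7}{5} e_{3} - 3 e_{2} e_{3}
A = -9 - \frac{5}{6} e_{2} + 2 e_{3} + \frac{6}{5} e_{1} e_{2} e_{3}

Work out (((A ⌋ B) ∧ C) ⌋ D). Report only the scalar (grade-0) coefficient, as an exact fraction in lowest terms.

step 1: -6 - 10 e_{1} + 10 e_{1} e_{2} + \frac{107}{3} e_{1} e_{3} + 45 e_{1} e_{2} e_{3}
step 2: -18 e_{3} - \frac{156}{5} e_{1} e_{3} - 24 e_{2} e_{3} - 10 e_{1} e_{2} e_{3}
step 3: -\frac{234}{5} + 54 e_{2}
Answer: -\frac{234}{5}


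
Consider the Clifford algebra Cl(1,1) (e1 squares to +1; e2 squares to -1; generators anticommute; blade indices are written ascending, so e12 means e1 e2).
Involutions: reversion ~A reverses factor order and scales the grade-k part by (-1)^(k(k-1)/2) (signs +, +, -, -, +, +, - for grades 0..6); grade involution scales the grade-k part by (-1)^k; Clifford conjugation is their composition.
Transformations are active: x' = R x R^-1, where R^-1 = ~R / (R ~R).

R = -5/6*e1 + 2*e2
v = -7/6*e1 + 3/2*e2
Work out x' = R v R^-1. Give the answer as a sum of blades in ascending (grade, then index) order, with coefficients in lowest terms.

~R = -5/6*e1 + 2*e2, and R ~R = -119/36, so R^-1 = ~R / (-119/36).
R v = -73/36 + 13/12*e12
Answer: 103/714*e1 + 227/238*e2


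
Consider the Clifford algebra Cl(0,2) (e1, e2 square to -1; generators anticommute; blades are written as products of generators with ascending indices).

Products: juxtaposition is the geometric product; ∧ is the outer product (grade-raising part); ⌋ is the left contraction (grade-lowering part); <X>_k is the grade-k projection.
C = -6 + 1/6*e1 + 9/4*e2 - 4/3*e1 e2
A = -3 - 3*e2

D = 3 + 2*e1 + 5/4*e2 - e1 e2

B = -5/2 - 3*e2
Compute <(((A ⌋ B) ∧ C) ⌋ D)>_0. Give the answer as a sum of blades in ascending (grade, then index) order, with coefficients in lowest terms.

step 1: -3/2 + 9*e2
step 2: 9 - 1/4*e1 - 459/8*e2 + 1/2*e1 e2
step 3: 3191/32 + 603/8*e1 + 11*e2 - 9*e1 e2
step 4: 3191/32
Answer: 3191/32


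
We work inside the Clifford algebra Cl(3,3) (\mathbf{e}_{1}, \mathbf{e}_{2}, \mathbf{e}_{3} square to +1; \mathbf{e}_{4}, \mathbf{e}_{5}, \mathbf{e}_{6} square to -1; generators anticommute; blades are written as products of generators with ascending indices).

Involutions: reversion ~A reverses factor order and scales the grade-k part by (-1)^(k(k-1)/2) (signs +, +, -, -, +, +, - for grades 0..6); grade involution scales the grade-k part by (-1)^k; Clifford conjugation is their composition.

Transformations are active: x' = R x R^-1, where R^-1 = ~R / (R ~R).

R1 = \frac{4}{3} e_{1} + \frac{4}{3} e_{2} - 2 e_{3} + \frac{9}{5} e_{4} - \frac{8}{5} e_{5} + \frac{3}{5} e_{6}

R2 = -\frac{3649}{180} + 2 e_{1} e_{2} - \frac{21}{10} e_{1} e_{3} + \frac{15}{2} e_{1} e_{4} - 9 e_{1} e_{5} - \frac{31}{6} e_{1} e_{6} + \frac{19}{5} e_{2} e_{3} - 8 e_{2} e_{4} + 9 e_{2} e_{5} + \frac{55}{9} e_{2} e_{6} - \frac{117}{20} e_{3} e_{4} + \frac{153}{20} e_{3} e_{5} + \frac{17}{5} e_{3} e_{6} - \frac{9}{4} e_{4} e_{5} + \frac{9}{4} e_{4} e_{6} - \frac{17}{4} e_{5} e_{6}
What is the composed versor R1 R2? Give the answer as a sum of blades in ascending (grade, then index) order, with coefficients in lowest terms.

Distribute over the terms of R1 (each basis-blade product reordered to ascending indices, repeated generators contracted through their squares):
(\frac{4}{3} e_{1}) R2 = -\frac{3649}{135} e_{1} + \frac{8}{3} e_{2} - \frac{14}{5} e_{3} + 10 e_{4} - 12 e_{5} - \frac{62}{9} e_{6} + \frac{76}{15} e_{1} e_{2} e_{3} - \frac{32}{3} e_{1} e_{2} e_{4} + 12 e_{1} e_{2} e_{5} + \frac{220}{27} e_{1} e_{2} e_{6} - \frac{39}{5} e_{1} e_{3} e_{4} + \frac{51}{5} e_{1} e_{3} e_{5} + \frac{68}{15} e_{1} e_{3} e_{6} - 3 e_{1} e_{4} e_{5} + 3 e_{1} e_{4} e_{6} - \frac{17}{3} e_{1} e_{5} e_{6}
(\frac{4}{3} e_{2}) R2 = -\frac{8}{3} e_{1} - \frac{3649}{135} e_{2} + \frac{76}{15} e_{3} - \frac{32}{3} e_{4} + 12 e_{5} + \frac{220}{27} e_{6} + \frac{14}{5} e_{1} e_{2} e_{3} - 10 e_{1} e_{2} e_{4} + 12 e_{1} e_{2} e_{5} + \frac{62}{9} e_{1} e_{2} e_{6} - \frac{39}{5} e_{2} e_{3} e_{4} + \frac{51}{5} e_{2} e_{3} e_{5} + \frac{68}{15} e_{2} e_{3} e_{6} - 3 e_{2} e_{4} e_{5} + 3 e_{2} e_{4} e_{6} - \frac{17}{3} e_{2} e_{5} e_{6}
(-2 e_{3}) R2 = -\frac{21}{5} e_{1} + \frac{38}{5} e_{2} + \frac{3649}{90} e_{3} + \frac{117}{10} e_{4} - \frac{153}{10} e_{5} - \frac{34}{5} e_{6} - 4 e_{1} e_{2} e_{3} + 15 e_{1} e_{3} e_{4} - 18 e_{1} e_{3} e_{5} - \frac{31}{3} e_{1} e_{3} e_{6} - 16 e_{2} e_{3} e_{4} + 18 e_{2} e_{3} e_{5} + \frac{110}{9} e_{2} e_{3} e_{6} + \frac{9}{2} e_{3} e_{4} e_{5} - \frac{9}{2} e_{3} e_{4} e_{6} + \frac{17}{2} e_{3} e_{5} e_{6}
(\frac{9}{5} e_{4}) R2 = \frac{27}{2} e_{1} - \frac{72}{5} e_{2} - \frac{1053}{100} e_{3} - \frac{3649}{100} e_{4} + \frac{81}{20} e_{5} - \frac{81}{20} e_{6} + \frac{18}{5} e_{1} e_{2} e_{4} - \frac{189}{50} e_{1} e_{3} e_{4} + \frac{81}{5} e_{1} e_{4} e_{5} + \frac{93}{10} e_{1} e_{4} e_{6} + \frac{171}{25} e_{2} e_{3} e_{4} - \frac{81}{5} e_{2} e_{4} e_{5} - 11 e_{2} e_{4} e_{6} - \frac{1377}{100} e_{3} e_{4} e_{5} - \frac{153}{25} e_{3} e_{4} e_{6} - \frac{153}{20} e_{4} e_{5} e_{6}
(-\frac{8}{5} e_{5}) R2 = \frac{72}{5} e_{1} - \frac{72}{5} e_{2} - \frac{306}{25} e_{3} + \frac{18}{5} e_{4} + \frac{7298}{225} e_{5} - \frac{34}{5} e_{6} - \frac{16}{5} e_{1} e_{2} e_{5} + \frac{84}{25} e_{1} e_{3} e_{5} - 12 e_{1} e_{4} e_{5} - \frac{124}{15} e_{1} e_{5} e_{6} - \frac{152}{25} e_{2} e_{3} e_{5} + \frac{64}{5} e_{2} e_{4} e_{5} + \frac{88}{9} e_{2} e_{5} e_{6} + \frac{234}{25} e_{3} e_{4} e_{5} + \frac{136}{25} e_{3} e_{5} e_{6} + \frac{18}{5} e_{4} e_{5} e_{6}
(\frac{3}{5} e_{6}) R2 = -\frac{31}{10} e_{1} + \frac{11}{3} e_{2} + \frac{51}{25} e_{3} + \frac{27}{20} e_{4} - \frac{51}{20} e_{5} - \frac{3649}{300} e_{6} + \frac{6}{5} e_{1} e_{2} e_{6} - \frac{63}{50} e_{1} e_{3} e_{6} + \frac{9}{2} e_{1} e_{4} e_{6} - \frac{27}{5} e_{1} e_{5} e_{6} + \frac{57}{25} e_{2} e_{3} e_{6} - \frac{24}{5} e_{2} e_{4} e_{6} + \frac{27}{5} e_{2} e_{5} e_{6} - \frac{351}{100} e_{3} e_{4} e_{6} + \frac{459}{100} e_{3} e_{5} e_{6} - \frac{27}{20} e_{4} e_{5} e_{6}
Summing the partial products and collecting blades:
Answer: -\frac{1228}{135} e_{1} - \frac{5656}{135} e_{2} + \frac{19873}{900} e_{3} - \frac{1538}{75} e_{4} + \frac{4193}{225} e_{5} - \frac{19274}{675} e_{6} + \frac{58}{15} e_{1} e_{2} e_{3} - \frac{256}{15} e_{1} e_{2} e_{4} + \frac{104}{5} e_{1} e_{2} e_{5} + \frac{2192}{135} e_{1} e_{2} e_{6} + \frac{171}{50} e_{1} e_{3} e_{4} - \frac{111}{25} e_{1} e_{3} e_{5} - \frac{353}{50} e_{1} e_{3} e_{6} + \frac{6}{5} e_{1} e_{4} e_{5} + \frac{84}{5} e_{1} e_{4} e_{6} - \frac{58}{3} e_{1} e_{5} e_{6} - \frac{424}{25} e_{2} e_{3} e_{4} + \frac{553}{25} e_{2} e_{3} e_{5} + \frac{4283}{225} e_{2} e_{3} e_{6} - \frac{32}{5} e_{2} e_{4} e_{5} - \frac{64}{5} e_{2} e_{4} e_{6} + \frac{428}{45} e_{2} e_{5} e_{6} + \frac{9}{100} e_{3} e_{4} e_{5} - \frac{1413}{100} e_{3} e_{4} e_{6} + \frac{1853}{100} e_{3} e_{5} e_{6} - \frac{27}{5} e_{4} e_{5} e_{6}


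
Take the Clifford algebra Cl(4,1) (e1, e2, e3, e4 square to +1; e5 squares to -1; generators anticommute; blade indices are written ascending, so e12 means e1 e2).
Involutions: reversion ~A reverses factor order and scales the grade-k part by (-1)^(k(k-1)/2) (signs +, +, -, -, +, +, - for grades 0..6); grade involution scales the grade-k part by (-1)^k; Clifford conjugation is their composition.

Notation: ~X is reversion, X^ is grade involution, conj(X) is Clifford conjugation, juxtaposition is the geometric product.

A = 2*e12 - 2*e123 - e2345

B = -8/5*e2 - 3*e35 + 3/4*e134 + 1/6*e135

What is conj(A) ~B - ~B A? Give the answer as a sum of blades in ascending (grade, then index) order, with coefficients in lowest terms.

first term: 16/5*e1 - 16/5*e13 + 9/2*e24 + 1/3*e25 - 1/6*e124 - 27/4*e125 - 3/2*e234 - 1/3*e235 - 8/5*e345 - 6*e1235
second term: 16/5*e1 - 16/5*e13 + 3/2*e24 - 1/3*e25 - 1/6*e124 + 21/4*e125 - 3/2*e234 - 1/3*e235 + 8/5*e345 + 6*e1235
Answer: 3*e24 + 2/3*e25 - 12*e125 - 16/5*e345 - 12*e1235


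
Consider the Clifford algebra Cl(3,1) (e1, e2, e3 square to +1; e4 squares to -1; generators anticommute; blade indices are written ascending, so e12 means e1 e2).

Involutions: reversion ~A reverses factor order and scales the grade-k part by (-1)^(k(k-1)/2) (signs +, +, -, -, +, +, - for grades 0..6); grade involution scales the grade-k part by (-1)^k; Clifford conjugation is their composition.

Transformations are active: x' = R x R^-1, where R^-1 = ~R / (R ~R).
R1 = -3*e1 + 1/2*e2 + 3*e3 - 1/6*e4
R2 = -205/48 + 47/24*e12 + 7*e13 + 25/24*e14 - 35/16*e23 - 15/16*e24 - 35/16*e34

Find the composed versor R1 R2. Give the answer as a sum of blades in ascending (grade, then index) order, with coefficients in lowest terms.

Distribute over the terms of R1 (each basis-blade product reordered to ascending indices, repeated generators contracted through their squares):
(-3*e1) R2 = 205/16*e1 - 47/8*e2 - 21*e3 - 25/8*e4 + 105/16*e123 + 45/16*e124 + 105/16*e134
(1/2*e2) R2 = -47/48*e1 - 205/96*e2 - 35/32*e3 - 15/32*e4 - 7/2*e123 - 25/48*e124 - 35/32*e234
(3*e3) R2 = -21*e1 + 105/16*e2 - 205/16*e3 - 105/16*e4 + 47/8*e123 - 25/8*e134 + 45/16*e234
(-1/6*e4) R2 = -25/144*e1 + 5/32*e2 + 35/96*e3 + 205/288*e4 - 47/144*e124 - 7/6*e134 + 35/96*e234
Summing the partial products and collecting blades:
Answer: -1345/144*e1 - 31/24*e2 - 829/24*e3 - 85/9*e4 + 143/16*e123 + 283/144*e124 + 109/48*e134 + 25/12*e234


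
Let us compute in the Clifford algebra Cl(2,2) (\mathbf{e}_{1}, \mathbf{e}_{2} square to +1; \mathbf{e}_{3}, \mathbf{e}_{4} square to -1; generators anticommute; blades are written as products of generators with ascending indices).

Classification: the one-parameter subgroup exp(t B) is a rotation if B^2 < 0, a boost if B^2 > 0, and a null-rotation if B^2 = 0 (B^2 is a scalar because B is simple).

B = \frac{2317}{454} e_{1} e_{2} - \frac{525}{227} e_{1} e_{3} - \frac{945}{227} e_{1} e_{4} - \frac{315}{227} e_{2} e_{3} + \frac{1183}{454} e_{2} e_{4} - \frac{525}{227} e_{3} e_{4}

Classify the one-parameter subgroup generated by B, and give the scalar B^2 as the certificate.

B^2 term by term: the squares give (\frac{2317}{454})^2*(e_{1} e_{2})^2 + (-\frac{525}{227})^2*(e_{1} e_{3})^2 + (-\frac{945}{227})^2*(e_{1} e_{4})^2 + (-\frac{315}{227})^2*(e_{2} e_{3})^2 + (\frac{1183}{454})^2*(e_{2} e_{4})^2 + (-\frac{525}{227})^2*(e_{3} e_{4})^2 = \frac{5368489}{206116}*(-1) + \frac{275625}{51529}*(+1) + \frac{893025}{51529}*(+1) + \frac{99225}{51529}*(+1) + \frac{1399489}{206116}*(+1) + \frac{275625}{51529}*(-1) = 0 (each basis 2-blade squares to minus the product of its generators' squares); cross terms between blades sharing an index anticommute and cancel; the commuting (index-disjoint) pairs give grade-4 terms 2*c*c'*(blade product), which cancel blade by blade — e_{1} e_{2} e_{3} e_{4}: -\frac{1216425}{51529} + \frac{621075}{51529} + \frac{595350}{51529} = 0 — confirming B is simple. So B^2 = 0.
Answer: null-rotation, certificate B^2 = 0. The scalar 0 is the complete invariant here: its sign names the subgroup type.


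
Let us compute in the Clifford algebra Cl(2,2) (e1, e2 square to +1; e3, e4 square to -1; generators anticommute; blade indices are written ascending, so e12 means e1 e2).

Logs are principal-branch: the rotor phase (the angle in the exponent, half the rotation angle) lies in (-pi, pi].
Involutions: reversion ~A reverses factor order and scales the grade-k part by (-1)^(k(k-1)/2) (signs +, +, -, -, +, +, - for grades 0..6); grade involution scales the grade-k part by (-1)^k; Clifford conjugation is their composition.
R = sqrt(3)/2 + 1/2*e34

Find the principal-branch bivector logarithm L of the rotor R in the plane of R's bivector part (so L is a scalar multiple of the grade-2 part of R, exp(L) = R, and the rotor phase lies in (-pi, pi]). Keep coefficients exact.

The scalar part of R is sqrt(3)/2, which pins the rotor phase on the principal branch; dividing the bivector part by the sine of that phase recovers the unit plane, and L is the phase times that plane.
Concretely: cos(phase) = sqrt(3)/2 gives phase = ±pi/6, and since phase/sin(phase) is even the sign is immaterial: L = (phase/sin(phase)) * <R>_2 = (pi/3) * <R>_2.
Answer: pi/6*e34


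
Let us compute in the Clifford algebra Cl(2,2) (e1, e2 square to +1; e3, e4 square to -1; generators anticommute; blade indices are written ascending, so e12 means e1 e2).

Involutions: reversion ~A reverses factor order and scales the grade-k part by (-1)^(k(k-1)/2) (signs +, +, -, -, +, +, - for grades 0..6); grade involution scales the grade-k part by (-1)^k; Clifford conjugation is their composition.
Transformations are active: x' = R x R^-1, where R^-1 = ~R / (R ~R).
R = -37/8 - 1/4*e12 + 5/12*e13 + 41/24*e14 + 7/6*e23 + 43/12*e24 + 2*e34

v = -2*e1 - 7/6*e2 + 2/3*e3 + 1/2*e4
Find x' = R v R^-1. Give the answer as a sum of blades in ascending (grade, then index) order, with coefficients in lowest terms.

~R = -37/8 + 1/4*e12 - 5/12*e13 - 41/24*e14 - 7/6*e23 - 43/12*e24 - 2*e34, and R ~R = 1175/144, so R^-1 = ~R / (1175/144).
R v = 1211/144*e1 + 335/144*e2 - 17/9*e3 + 953/144*e4 - 145/72*e123 - 763/144*e124 - 355/72*e134 - 149/36*e234
Answer: -66563/14100*e1 - 13921/2350*e2 - 9639/2350*e3 - 84467/14100*e4


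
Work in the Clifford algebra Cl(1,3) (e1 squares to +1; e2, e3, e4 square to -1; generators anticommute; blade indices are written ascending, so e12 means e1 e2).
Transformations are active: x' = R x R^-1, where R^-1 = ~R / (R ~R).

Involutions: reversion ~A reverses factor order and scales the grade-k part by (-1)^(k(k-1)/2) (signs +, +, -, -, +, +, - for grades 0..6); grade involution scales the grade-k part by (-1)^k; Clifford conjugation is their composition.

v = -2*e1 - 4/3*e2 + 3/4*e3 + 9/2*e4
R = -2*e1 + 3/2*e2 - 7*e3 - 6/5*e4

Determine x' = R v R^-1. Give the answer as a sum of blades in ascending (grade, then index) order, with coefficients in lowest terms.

~R = -2*e1 + 3/2*e2 - 7*e3 - 6/5*e4, and R ~R = -4869/100, so R^-1 = ~R / (-4869/100).
R v = 333/20 + 17/3*e12 - 31/2*e13 - 57/5*e14 - 197/24*e23 + 103/20*e24 - 153/5*e34
Answer: 1822/541*e1 + 499/1623*e2 + 8737/2164*e3 - 3981/1082*e4


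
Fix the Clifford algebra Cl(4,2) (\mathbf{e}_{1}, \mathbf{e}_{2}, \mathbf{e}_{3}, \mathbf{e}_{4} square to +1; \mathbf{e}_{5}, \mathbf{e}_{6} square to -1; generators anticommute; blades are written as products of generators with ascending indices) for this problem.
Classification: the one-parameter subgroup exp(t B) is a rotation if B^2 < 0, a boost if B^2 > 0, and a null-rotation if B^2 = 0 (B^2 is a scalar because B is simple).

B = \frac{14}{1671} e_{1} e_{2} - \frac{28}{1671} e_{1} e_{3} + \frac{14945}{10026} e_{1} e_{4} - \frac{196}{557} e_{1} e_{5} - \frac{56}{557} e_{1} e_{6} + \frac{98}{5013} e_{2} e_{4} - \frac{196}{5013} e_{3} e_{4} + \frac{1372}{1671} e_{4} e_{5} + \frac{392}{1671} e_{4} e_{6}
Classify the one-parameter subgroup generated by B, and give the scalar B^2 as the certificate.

B^2 term by term: the squares give (\frac{14}{1671})^2*(e_{1} e_{2})^2 + (-\frac{28}{1671})^2*(e_{1} e_{3})^2 + (\frac{14945}{10026})^2*(e_{1} e_{4})^2 + (-\frac{196}{557})^2*(e_{1} e_{5})^2 + (-\frac{56}{557})^2*(e_{1} e_{6})^2 + (\frac{98}{5013})^2*(e_{2} e_{4})^2 + (-\frac{196}{5013})^2*(e_{3} e_{4})^2 + (\frac{1372}{1671})^2*(e_{4} e_{5})^2 + (\frac{392}{1671})^2*(e_{4} e_{6})^2 = \frac{196}{2792241}*(-1) + \frac{784}{2792241}*(-1) + \frac{223353025}{100520676}*(-1) + \frac{38416}{310249}*(+1) + \frac{3136}{310249}*(+1) + \frac{9604}{25130169}*(-1) + \frac{38416}{25130169}*(-1) + \frac{1882384}{2792241}*(+1) + \frac{153664}{2792241}*(+1) = -\frac{49}{36} (each basis 2-blade squares to minus the product of its generators' squares); cross terms between blades sharing an index anticommute and cancel; the commuting (index-disjoint) pairs give grade-4 terms 2*c*c'*(blade product), which cancel blade by blade — e_{1} e_{2} e_{3} e_{4}: -\frac{5488}{8376723} + \frac{5488}{8376723} = 0; e_{1} e_{2} e_{4} e_{5}: \frac{38416}{2792241} - \frac{38416}{2792241} = 0; e_{1} e_{2} e_{4} e_{6}: \frac{10976}{2792241} - \frac{10976}{2792241} = 0; e_{1} e_{3} e_{4} e_{5}: -\frac{76832}{2792241} + \frac{76832}{2792241} = 0; e_{1} e_{3} e_{4} e_{6}: -\frac{21952}{2792241} + \frac{21952}{2792241} = 0; e_{1} e_{4} e_{5} e_{6}: \frac{153664}{930747} - \frac{153664}{930747} = 0 — confirming B is simple. So B^2 = -\frac{49}{36}.
Answer: rotation, certificate B^2 = -\frac{49}{36}. Because -\frac{49}{36} is invariant under every versor sandwich, the classification follows from its sign alone.


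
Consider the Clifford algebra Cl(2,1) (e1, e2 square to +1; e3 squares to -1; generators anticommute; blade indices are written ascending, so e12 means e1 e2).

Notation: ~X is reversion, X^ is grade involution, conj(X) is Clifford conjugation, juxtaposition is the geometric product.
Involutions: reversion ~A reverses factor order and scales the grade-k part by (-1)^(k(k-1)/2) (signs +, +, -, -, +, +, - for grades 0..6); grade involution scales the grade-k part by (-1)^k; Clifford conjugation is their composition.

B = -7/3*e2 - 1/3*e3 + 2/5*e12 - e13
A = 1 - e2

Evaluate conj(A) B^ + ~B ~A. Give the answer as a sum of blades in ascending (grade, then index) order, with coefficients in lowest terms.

first term: 7/3 - 2/5*e1 + 7/3*e2 + 1/3*e3 + 2/5*e12 - e13 + 1/3*e23 + e123
second term: 7/3 + 2/5*e1 - 7/3*e2 - 1/3*e3 - 2/5*e12 + e13 - 1/3*e23 + e123
Answer: 14/3 + 2*e123


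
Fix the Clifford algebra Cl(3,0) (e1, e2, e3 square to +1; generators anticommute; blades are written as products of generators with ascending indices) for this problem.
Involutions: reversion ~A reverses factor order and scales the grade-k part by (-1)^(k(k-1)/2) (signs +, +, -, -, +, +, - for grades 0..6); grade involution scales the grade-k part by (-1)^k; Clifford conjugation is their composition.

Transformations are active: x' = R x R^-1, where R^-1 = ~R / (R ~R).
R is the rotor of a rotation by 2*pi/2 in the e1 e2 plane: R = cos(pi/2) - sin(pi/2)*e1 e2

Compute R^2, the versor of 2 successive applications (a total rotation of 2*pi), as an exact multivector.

The rotor phase is half the rotation angle and phases add under composition, so 2 steps in the e1 e2 plane accumulate phase 2*(pi/2) = pi: R^2 = cos(pi) - sin(pi)*e1 e2.
cos(pi) = -1 and sin(pi) = 0, so R^2 = -1. The total rotation 2*pi is 1 full turn, so every vector returns to itself, yet the rotor is -1, on the OTHER sheet of the double cover (an odd number of 2*pi turns).
Answer: -1


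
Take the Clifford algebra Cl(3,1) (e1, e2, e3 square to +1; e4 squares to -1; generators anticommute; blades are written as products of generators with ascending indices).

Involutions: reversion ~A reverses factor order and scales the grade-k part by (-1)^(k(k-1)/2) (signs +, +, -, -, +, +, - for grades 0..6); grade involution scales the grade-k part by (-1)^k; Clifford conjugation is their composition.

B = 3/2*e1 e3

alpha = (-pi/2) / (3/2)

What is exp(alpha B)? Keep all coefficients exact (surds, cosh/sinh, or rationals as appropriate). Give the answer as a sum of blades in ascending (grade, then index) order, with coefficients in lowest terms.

B^2 = (3/2)^2*(e1 e3)^2 = 9/4*(-1) = -9/4 (a basis 2-blade squares to minus the product of its generators' squares).
B^2 = -9/4 — a negative square means the series sums to a rotation: l = 3/2, alpha*l = -pi/2, so exp(alpha B) = cos(-pi/2) + (sin(-pi/2)/(3/2))*B = 0 + (-2/3)*B.
Answer: -e1 e3


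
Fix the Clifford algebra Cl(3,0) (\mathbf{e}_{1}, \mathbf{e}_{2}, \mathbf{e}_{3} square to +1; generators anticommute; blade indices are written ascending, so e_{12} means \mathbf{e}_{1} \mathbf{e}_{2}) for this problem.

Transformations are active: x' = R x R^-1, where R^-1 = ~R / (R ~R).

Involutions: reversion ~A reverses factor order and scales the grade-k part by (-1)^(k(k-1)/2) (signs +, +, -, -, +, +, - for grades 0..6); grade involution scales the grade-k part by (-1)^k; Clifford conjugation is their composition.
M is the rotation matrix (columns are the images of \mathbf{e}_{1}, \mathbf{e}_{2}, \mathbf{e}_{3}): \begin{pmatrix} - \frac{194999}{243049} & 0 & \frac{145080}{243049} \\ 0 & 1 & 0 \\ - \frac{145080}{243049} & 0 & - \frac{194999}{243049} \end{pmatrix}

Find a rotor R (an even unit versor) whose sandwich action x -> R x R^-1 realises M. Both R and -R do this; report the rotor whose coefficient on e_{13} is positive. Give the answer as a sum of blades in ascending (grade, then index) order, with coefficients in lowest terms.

Method: write R = a + b12*e_{12} + b13*e_{13} + b23*e_{23} with a^2 + b12^2 + b13^2 + b23^2 = 1 (so R^-1 = ~R). Expanding the columns R e_j ~R gives tr M = 4a^2 - 1 and, from the antisymmetric part, M21 - M12 = -4a*b12, M13 - M31 = 4a*b13, M32 - M23 = -4a*b23.
Here tr M = -\frac{146949}{243049}, so a^2 = (1 + tr M)/4 = \frac{24025}{243049} and a = ±\frac{155}{493}. Taking a = \frac{155}{493}: M21 - M12 = 0, M13 - M31 = \frac{290160}{243049}, M32 - M23 = 0, giving b12 = 0, b13 = \frac{468}{493}, b23 = 0, i.e. R = \frac{155}{493} + \frac{468}{493} e_{13}.
Its e_{13} coefficient is already positive.
Answer: \frac{155}{493} + \frac{468}{493} e_{13}. Recall the cover is two-to-one: with M of trace -\frac{146949}{243049}, both preimages act alike, and the stated e_{13} sign chooses the sheet.


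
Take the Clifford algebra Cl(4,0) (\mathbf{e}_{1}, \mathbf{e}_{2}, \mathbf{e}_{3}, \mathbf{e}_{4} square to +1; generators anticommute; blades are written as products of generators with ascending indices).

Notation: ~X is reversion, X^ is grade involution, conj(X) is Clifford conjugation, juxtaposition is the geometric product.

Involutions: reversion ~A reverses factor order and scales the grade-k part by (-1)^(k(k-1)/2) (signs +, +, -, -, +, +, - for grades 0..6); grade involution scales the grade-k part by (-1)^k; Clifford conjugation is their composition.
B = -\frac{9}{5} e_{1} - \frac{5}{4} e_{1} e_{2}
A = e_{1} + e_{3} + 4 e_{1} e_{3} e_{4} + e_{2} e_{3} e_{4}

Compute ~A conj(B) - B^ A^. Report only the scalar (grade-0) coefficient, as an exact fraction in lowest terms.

first term: \frac{9}{5} + \frac{5}{4} e_{2} - \frac{9}{5} e_{1} e_{3} - \frac{36}{5} e_{3} e_{4} + \frac{5}{4} e_{1} e_{2} e_{3} + \frac{5}{4} e_{1} e_{3} e_{4} - 5 e_{2} e_{3} e_{4} + \frac{9}{5} e_{1} e_{2} e_{3} e_{4}
second term: -\frac{9}{5} - \frac{5}{4} e_{2} - \frac{9}{5} e_{1} e_{3} - \frac{36}{5} e_{3} e_{4} + \frac{5}{4} e_{1} e_{2} e_{3} + \frac{5}{4} e_{1} e_{3} e_{4} - 5 e_{2} e_{3} e_{4} - \frac{9}{5} e_{1} e_{2} e_{3} e_{4}
Answer: \frac{18}{5}


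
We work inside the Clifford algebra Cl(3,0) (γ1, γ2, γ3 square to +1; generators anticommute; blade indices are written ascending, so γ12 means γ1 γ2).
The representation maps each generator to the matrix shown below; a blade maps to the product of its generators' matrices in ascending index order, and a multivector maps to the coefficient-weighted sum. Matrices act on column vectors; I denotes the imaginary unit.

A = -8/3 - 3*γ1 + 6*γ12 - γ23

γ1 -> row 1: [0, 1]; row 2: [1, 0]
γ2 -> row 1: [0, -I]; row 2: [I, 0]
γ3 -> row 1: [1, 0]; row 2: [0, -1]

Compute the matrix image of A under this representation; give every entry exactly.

Bivector images (products of the table entries): rho(γ12) = rho(γ1)rho(γ2) = row 1: [I, 0]; row 2: [0, -I]; rho(γ23) = rho(γ2)rho(γ3) = row 1: [0, I]; row 2: [I, 0].
M = (-8/3)*1 + (-3)*rho(γ1) + (6)*rho(γ12) + (-1)*rho(γ23), summed entrywise (1 is the identity matrix):
Answer: row 1: [-8/3 + 6*I, -3 - I]; row 2: [-3 - I, -8/3 - 6*I]


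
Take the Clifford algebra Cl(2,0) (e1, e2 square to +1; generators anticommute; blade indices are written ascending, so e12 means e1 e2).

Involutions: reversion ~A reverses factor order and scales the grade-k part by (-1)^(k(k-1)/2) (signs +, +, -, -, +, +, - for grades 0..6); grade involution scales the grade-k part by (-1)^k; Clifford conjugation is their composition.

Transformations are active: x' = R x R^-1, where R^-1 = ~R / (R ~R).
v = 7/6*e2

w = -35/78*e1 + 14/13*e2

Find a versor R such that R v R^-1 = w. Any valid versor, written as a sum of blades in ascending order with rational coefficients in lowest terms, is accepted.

Why this works: both vectors square to 49/36, so q(v) = q(w) and R = v + w = -35/78*e1 + 175/78*e2 carries v to w — its own direction survives, the complement (v - w)/2 flips.
Answer: -35/78*e1 + 175/78*e2


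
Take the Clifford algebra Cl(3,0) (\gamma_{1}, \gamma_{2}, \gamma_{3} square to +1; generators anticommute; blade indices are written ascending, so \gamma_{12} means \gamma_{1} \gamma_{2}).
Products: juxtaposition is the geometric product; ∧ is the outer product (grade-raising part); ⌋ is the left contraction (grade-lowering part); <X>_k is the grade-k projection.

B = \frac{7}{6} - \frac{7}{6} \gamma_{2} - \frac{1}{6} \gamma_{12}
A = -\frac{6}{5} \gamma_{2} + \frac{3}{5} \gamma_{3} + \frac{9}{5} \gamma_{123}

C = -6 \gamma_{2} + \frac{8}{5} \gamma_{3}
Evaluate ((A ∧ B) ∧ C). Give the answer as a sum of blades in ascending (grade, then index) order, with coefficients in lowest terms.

step 1: -\frac{7}{5} \gamma_{2} + \frac{7}{10} \gamma_{3} + \frac{7}{10} \gamma_{23} + 2 \gamma_{123}
step 2: \frac{49}{25} \gamma_{23}
Answer: \frac{49}{25} \gamma_{23}


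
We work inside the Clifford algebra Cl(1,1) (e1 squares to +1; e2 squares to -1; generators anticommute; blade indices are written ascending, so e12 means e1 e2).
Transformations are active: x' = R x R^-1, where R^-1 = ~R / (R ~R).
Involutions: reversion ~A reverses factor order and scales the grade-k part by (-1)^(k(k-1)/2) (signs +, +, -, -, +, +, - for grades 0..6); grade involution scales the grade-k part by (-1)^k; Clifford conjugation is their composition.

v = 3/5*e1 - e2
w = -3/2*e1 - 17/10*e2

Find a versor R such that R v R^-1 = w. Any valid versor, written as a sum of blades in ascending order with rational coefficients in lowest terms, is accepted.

Here q(v) = q(w) = -16/25; the classical choice R = v + w = -9/10*e1 - 27/10*e2 then realises v -> w under the sandwich.
Answer: -9/10*e1 - 27/10*e2


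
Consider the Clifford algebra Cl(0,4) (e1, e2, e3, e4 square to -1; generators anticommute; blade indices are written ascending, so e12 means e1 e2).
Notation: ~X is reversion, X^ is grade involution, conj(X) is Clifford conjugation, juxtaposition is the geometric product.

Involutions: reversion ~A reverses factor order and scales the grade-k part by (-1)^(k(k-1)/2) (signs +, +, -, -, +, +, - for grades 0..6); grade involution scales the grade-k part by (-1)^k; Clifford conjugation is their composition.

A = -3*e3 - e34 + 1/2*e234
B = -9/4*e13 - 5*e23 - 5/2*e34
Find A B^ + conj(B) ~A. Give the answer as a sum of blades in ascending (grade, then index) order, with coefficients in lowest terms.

first term: -5/2 + 27/4*e1 + 65/4*e2 - 5*e4 + 9/4*e14 + 5*e24 + 9/8*e124
second term: -5/2 + 27/4*e1 + 65/4*e2 - 5*e4 - 9/4*e14 - 5*e24 - 9/8*e124
Answer: -5 + 27/2*e1 + 65/2*e2 - 10*e4


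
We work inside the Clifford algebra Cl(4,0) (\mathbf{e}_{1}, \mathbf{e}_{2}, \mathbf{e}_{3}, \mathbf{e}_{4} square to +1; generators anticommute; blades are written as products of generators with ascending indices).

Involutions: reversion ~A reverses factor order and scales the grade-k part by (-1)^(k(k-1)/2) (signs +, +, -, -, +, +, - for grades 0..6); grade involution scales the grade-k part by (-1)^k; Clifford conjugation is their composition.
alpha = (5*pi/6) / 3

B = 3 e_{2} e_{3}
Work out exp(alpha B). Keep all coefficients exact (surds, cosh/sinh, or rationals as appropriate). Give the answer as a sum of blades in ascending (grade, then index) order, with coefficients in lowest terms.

B^2 = (3)^2*(e_{2} e_{3})^2 = 9*(-1) = -9 (a basis 2-blade squares to minus the product of its generators' squares).
B^2 = -9 — B^2 < 0, so the exponential closes trigonometrically: l = 3, alpha*l = \frac{5 \pi}{6}, so exp(alpha B) = cos(\frac{5 \pi}{6}) + (sin(\frac{5 \pi}{6})/3)*B = - \frac{\sqrt{3}}{2} + (\frac{1}{6})*B.
Answer: - \frac{\sqrt{3}}{2} + \frac{1}{2} e_{2} e_{3}


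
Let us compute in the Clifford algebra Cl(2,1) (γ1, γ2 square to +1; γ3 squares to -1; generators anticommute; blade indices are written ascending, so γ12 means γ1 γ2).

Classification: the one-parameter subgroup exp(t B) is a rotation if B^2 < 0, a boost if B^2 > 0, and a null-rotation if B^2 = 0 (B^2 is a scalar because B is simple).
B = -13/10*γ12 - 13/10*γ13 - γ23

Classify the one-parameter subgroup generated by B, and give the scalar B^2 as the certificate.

B^2 term by term: the squares give (-13/10)^2*(γ12)^2 + (-13/10)^2*(γ13)^2 + (-1)^2*(γ23)^2 = 169/100*(-1) + 169/100*(+1) + 1*(+1) = 1 (each basis 2-blade squares to minus the product of its generators' squares); cross terms between blades sharing an index anticommute and cancel. So B^2 = 1.
Answer: boost, certificate B^2 = 1. Certificate logic: 1 is a conjugation-invariant scalar, so its sign fixes rotation versus boost versus null-rotation outright.


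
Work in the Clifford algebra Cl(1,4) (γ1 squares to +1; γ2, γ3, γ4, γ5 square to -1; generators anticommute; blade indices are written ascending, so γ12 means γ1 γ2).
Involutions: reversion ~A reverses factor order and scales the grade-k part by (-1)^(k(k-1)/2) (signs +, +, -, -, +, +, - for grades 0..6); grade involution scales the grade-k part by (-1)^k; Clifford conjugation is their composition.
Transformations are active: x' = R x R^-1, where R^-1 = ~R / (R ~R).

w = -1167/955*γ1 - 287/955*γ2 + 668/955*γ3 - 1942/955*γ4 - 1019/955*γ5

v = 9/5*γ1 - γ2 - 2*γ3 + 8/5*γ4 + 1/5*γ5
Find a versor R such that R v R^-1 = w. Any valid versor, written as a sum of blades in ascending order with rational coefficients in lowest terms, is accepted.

Key observation: q(v) = q(w) = -109/25 (sandwiches preserve the norm), so R = v + w = 552/955*γ1 - 1242/955*γ2 - 1242/955*γ3 - 414/955*γ4 - 828/955*γ5 works whenever it is invertible — the component of v along it is kept and (v - w)/2 reverses, sending v to w.
Answer: 552/955*γ1 - 1242/955*γ2 - 1242/955*γ3 - 414/955*γ4 - 828/955*γ5


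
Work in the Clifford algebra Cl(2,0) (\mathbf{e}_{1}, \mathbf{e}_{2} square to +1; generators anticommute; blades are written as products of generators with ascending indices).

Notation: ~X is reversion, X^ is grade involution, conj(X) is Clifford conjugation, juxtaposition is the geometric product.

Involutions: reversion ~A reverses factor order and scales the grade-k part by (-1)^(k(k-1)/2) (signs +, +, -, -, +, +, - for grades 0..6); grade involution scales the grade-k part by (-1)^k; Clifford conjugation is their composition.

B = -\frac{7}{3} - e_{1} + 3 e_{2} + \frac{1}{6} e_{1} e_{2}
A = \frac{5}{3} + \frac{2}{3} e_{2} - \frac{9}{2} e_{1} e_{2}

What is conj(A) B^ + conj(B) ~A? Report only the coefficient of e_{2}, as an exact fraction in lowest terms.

first term: -\frac{95}{36} - \frac{211}{18} e_{1} - \frac{143}{18} e_{2} - \frac{86}{9} e_{1} e_{2}
second term: -\frac{185}{36} + \frac{271}{18} e_{1} - \frac{37}{18} e_{2} - \frac{91}{9} e_{1} e_{2}
Answer: -10


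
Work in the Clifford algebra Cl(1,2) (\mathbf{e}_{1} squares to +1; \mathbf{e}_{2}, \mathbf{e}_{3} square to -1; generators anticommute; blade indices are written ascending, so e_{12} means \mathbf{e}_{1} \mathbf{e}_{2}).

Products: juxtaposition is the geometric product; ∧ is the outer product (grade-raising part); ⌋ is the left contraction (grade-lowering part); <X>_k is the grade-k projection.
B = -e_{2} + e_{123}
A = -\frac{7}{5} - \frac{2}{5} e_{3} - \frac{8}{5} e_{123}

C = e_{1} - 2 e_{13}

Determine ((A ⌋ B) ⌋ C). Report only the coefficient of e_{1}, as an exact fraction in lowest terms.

step 1: \frac{8}{5} + \frac{7}{5} e_{2} + \frac{2}{5} e_{12} - \frac{7}{5} e_{123}
step 2: \frac{8}{5} e_{1} - \frac{16}{5} e_{13}
Answer: \frac{8}{5}


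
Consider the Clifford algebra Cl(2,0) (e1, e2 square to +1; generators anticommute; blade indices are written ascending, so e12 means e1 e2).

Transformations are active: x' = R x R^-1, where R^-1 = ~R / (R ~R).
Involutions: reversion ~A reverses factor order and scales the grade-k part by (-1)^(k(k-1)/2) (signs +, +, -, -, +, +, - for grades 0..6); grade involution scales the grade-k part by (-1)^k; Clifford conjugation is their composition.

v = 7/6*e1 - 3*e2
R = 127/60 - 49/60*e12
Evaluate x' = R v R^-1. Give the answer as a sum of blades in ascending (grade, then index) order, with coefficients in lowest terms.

~R = 127/60 + 49/60*e12, and R ~R = 1853/360, so R^-1 = ~R / (1853/360).
R v = 1771/360*e1 - 1943/360*e2
Answer: 26677/9265*e1 - 79991/55590*e2


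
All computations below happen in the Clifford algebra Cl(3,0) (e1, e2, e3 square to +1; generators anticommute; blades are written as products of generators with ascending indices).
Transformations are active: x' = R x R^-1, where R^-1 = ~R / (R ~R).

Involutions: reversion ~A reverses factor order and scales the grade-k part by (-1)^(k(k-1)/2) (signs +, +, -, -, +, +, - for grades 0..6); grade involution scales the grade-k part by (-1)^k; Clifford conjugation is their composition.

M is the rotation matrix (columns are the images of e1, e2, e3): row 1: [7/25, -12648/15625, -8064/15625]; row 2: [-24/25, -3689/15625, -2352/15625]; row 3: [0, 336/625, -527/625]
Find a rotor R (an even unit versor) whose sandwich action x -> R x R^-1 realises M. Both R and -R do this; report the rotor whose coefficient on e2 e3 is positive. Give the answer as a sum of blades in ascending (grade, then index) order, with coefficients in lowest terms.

Method: write R = a + b12*e1 e2 + b13*e1 e3 + b23*e2 e3 with a^2 + b12^2 + b13^2 + b23^2 = 1 (so R^-1 = ~R). Expanding the columns R e_j ~R gives tr M = 4a^2 - 1 and, from the antisymmetric part, M21 - M12 = -4a*b12, M13 - M31 = 4a*b13, M32 - M23 = -4a*b23.
Here tr M = -12489/15625, so a^2 = (1 + tr M)/4 = 784/15625 and a = ±28/125. Taking a = 28/125: M21 - M12 = -2352/15625, M13 - M31 = -8064/15625, M32 - M23 = 10752/15625, giving b12 = 21/125, b13 = -72/125, b23 = -96/125, i.e. R = 28/125 + 21/125*e1 e2 - 72/125*e1 e3 - 96/125*e2 e3.
Its e2 e3 coefficient is negative, so report the other preimage -R.
Answer: -28/125 - 21/125*e1 e2 + 72/125*e1 e3 + 96/125*e2 e3. Why the constraint matters: R and -R act identically through the sandwich — M has trace -12489/15625 either way — so only the sign condition on e2 e3 picks one of the two preimages.


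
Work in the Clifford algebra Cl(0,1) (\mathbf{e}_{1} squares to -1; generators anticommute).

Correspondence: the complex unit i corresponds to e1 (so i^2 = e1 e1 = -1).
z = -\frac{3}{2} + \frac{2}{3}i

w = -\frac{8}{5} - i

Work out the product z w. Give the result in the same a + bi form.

In blades: z = -\frac{3}{2} + \frac{2}{3} e_{1}, w = -\frac{8}{5} - e_{1}.
Distribute z over w term by term (generator squares from the signature, products reordered to ascending indices): (-\frac{3}{2})*w = \frac{12}{5} + \frac{3}{2} e_{1}; (\frac{2}{3} e_{1})*w = \frac{2}{3} - \frac{16}{15} e_{1}.
Sum: \frac{46}{15} + \frac{13}{30} e_{1}; translating back through the correspondence:
Answer: \frac{46}{15} + \frac{13}{30}i


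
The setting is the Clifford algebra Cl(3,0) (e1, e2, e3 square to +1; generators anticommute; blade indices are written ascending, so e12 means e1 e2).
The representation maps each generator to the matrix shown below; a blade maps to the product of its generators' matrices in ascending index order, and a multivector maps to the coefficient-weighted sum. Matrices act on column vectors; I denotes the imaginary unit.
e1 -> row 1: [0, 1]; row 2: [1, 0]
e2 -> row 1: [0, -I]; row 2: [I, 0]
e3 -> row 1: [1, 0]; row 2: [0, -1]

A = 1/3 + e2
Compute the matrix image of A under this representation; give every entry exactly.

M = (1/3)*1 + (1)*rho(e2), summed entrywise (1 is the identity matrix):
Answer: row 1: [1/3, -I]; row 2: [I, 1/3]


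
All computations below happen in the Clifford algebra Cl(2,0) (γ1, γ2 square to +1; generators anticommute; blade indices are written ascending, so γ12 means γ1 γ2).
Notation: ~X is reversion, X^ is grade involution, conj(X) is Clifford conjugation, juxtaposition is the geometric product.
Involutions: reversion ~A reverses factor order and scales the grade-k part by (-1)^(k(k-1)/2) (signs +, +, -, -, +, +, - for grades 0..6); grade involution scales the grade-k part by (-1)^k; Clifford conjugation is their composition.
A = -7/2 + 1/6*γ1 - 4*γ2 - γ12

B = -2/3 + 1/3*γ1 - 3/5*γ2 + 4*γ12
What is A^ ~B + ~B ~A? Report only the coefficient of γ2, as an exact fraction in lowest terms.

first term: -371/90 + 1399/90*γ1 + 13/30*γ2 + 403/30*γ12
second term: 791/90 + 1379/90*γ1 + 173/30*γ2 + 121/10*γ12
Answer: 31/5


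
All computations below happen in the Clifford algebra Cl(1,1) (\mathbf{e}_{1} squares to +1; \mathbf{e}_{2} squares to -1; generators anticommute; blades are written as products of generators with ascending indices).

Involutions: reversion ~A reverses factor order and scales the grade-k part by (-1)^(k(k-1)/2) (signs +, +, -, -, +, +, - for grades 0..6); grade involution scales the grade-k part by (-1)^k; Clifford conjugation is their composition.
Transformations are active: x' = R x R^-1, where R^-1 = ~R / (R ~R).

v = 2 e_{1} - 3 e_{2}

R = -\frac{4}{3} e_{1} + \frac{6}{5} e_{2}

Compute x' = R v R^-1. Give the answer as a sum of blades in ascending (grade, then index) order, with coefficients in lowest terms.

~R = -\frac{4}{3} e_{1} + \frac{6}{5} e_{2}, and R ~R = \frac{76}{225}, so R^-1 = ~R / (\frac{76}{225}).
R v = \frac{14}{15} + \frac{8}{5} e_{1} e_{2}
Answer: -\frac{178}{19} e_{1} + \frac{183}{19} e_{2}


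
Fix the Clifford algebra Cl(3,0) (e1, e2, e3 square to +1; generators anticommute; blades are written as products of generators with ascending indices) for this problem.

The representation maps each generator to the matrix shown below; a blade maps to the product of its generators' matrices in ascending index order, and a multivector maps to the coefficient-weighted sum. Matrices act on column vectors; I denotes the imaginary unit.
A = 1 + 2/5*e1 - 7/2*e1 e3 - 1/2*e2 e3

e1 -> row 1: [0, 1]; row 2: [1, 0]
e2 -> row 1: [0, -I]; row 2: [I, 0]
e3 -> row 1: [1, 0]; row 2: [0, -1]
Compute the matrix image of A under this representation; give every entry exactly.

Bivector images (products of the table entries): rho(e1 e3) = rho(e1)rho(e3) = row 1: [0, -1]; row 2: [1, 0]; rho(e2 e3) = rho(e2)rho(e3) = row 1: [0, I]; row 2: [I, 0].
M = (1)*1 + (2/5)*rho(e1) + (-7/2)*rho(e1 e3) + (-1/2)*rho(e2 e3), summed entrywise (1 is the identity matrix):
Answer: row 1: [1, 39/10 - I/2]; row 2: [-31/10 - I/2, 1]
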